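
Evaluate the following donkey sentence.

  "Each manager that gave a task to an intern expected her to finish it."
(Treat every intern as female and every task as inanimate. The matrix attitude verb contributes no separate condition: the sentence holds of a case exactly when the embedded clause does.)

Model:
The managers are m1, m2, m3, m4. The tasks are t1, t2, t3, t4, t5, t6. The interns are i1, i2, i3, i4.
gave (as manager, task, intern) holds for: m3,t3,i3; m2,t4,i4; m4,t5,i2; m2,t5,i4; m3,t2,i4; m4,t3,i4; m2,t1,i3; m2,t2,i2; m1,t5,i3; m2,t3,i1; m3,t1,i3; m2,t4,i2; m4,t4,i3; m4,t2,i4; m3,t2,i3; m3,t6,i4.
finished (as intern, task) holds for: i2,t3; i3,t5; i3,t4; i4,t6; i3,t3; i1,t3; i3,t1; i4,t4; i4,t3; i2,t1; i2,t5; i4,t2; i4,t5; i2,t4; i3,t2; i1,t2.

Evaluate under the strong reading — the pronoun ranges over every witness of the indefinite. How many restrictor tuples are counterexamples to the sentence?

1

"her" takes "an intern" as antecedent and "it" takes "a task"; both are donkey pronouns co-varying with the restrictor.
Strong reading: for every (m,t,i) with gave(m,t,i), finished(i,t).
Restrictor triples: (m1,t5,i3)→finished(i3,t5) ✓  (m2,t1,i3)→finished(i3,t1) ✓  (m2,t2,i2)→finished(i2,t2) ✗  (m2,t3,i1)→finished(i1,t3) ✓  (m2,t4,i2)→finished(i2,t4) ✓  (m2,t4,i4)→finished(i4,t4) ✓  (m2,t5,i4)→finished(i4,t5) ✓  (m3,t1,i3)→finished(i3,t1) ✓  (m3,t2,i3)→finished(i3,t2) ✓  (m3,t2,i4)→finished(i4,t2) ✓  (m3,t3,i3)→finished(i3,t3) ✓  (m3,t6,i4)→finished(i4,t6) ✓  (m4,t2,i4)→finished(i4,t2) ✓  (m4,t3,i4)→finished(i4,t3) ✓  (m4,t4,i3)→finished(i3,t4) ✓  (m4,t5,i2)→finished(i2,t5) ✓
Counterexamples (restrictor triples failing the scope): 1.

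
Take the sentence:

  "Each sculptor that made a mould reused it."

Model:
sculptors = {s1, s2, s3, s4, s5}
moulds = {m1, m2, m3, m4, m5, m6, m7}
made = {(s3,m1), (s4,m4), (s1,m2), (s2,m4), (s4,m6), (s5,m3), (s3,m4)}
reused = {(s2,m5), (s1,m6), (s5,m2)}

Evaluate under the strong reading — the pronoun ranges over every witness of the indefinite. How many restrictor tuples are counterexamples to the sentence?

7

"it" takes "a mould" as antecedent — a donkey pronoun bound across the clause boundary.
Strong reading: for every (s,m) with made(s,m), reused(s,m).
Restrictor pairs: (s1,m2) ✗  (s2,m4) ✗  (s3,m1) ✗  (s3,m4) ✗  (s4,m4) ✗  (s4,m6) ✗  (s5,m3) ✗
Counterexamples (restrictor pairs failing the scope): 7.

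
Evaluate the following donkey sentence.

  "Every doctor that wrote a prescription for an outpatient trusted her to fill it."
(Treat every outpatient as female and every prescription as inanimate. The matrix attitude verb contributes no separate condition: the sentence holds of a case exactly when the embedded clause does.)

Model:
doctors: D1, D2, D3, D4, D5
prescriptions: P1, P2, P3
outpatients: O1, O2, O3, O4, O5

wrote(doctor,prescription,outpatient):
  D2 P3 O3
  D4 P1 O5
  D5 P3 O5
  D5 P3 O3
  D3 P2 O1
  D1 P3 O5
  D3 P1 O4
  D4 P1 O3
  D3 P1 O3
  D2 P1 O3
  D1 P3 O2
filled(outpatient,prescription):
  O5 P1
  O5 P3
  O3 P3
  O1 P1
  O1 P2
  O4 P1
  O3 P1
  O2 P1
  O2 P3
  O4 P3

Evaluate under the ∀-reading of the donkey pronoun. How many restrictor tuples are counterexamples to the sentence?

0

"her" takes "an outpatient" as antecedent and "it" takes "a prescription"; both are donkey pronouns co-varying with the restrictor.
Strong reading: for every (d,p,o) with wrote(d,p,o), filled(o,p).
Restrictor triples: (D1,P3,O2)→filled(O2,P3) ✓  (D1,P3,O5)→filled(O5,P3) ✓  (D2,P1,O3)→filled(O3,P1) ✓  (D2,P3,O3)→filled(O3,P3) ✓  (D3,P1,O3)→filled(O3,P1) ✓  (D3,P1,O4)→filled(O4,P1) ✓  (D3,P2,O1)→filled(O1,P2) ✓  (D4,P1,O3)→filled(O3,P1) ✓  (D4,P1,O5)→filled(O5,P1) ✓  (D5,P3,O3)→filled(O3,P3) ✓  (D5,P3,O5)→filled(O5,P3) ✓
Counterexamples (restrictor triples failing the scope): 0.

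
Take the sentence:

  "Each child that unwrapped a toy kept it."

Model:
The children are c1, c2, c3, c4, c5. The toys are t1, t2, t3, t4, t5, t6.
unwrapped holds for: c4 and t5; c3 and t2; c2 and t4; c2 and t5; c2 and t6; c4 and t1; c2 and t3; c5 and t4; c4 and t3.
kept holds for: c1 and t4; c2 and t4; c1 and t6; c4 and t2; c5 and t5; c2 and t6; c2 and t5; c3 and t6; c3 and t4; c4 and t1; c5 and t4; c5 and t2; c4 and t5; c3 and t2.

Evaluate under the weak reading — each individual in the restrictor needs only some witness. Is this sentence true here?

"it" takes "a toy" as antecedent — a donkey pronoun bound across the clause boundary.
Weak reading: every child c with some unwrapped-toy has at least one unwrapped-toy t such that kept(c,t).
Per child: c2:✓  c3:✓  c4:✓  c5:✓
Every child in the restrictor has a witness.

True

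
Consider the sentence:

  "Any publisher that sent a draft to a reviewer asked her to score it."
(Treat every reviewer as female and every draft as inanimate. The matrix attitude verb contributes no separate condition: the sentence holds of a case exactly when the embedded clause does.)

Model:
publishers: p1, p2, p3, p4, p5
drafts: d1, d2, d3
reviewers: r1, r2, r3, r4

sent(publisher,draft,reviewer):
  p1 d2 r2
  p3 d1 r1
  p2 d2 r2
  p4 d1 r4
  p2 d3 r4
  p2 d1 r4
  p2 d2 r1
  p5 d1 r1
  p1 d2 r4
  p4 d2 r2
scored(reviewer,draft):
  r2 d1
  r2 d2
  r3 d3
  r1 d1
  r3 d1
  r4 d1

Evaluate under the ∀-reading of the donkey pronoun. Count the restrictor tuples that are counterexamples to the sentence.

"her" takes "a reviewer" as antecedent and "it" takes "a draft"; both are donkey pronouns co-varying with the restrictor.
Strong reading: for every (p,d,r) with sent(p,d,r), scored(r,d).
Restrictor triples: (p1,d2,r2)→scored(r2,d2) ✓  (p1,d2,r4)→scored(r4,d2) ✗  (p2,d1,r4)→scored(r4,d1) ✓  (p2,d2,r1)→scored(r1,d2) ✗  (p2,d2,r2)→scored(r2,d2) ✓  (p2,d3,r4)→scored(r4,d3) ✗  (p3,d1,r1)→scored(r1,d1) ✓  (p4,d1,r4)→scored(r4,d1) ✓  (p4,d2,r2)→scored(r2,d2) ✓  (p5,d1,r1)→scored(r1,d1) ✓
Counterexamples (restrictor triples failing the scope): 3.

3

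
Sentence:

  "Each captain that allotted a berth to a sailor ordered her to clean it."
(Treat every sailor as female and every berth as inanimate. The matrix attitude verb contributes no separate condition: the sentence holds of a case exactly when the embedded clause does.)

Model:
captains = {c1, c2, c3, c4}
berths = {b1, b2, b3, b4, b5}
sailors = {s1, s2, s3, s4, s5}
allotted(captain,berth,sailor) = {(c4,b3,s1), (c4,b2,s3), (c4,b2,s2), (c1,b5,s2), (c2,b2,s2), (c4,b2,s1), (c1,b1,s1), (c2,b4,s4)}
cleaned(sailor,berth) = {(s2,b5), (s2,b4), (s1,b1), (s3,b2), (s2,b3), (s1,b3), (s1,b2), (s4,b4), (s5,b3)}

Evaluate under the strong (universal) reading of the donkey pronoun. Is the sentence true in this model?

False

"her" takes "a sailor" as antecedent and "it" takes "a berth"; both are donkey pronouns co-varying with the restrictor.
Strong reading: for every (c,b,s) with allotted(c,b,s), cleaned(s,b).
Restrictor triples: (c1,b1,s1)→cleaned(s1,b1) ✓  (c1,b5,s2)→cleaned(s2,b5) ✓  (c2,b2,s2)→cleaned(s2,b2) ✗  (c2,b4,s4)→cleaned(s4,b4) ✓  (c4,b2,s1)→cleaned(s1,b2) ✓  (c4,b2,s2)→cleaned(s2,b2) ✗  (c4,b2,s3)→cleaned(s3,b2) ✓  (c4,b3,s1)→cleaned(s1,b3) ✓
Counterexample: (c2,b2,s2) — cleaned(s2,b2) does not hold.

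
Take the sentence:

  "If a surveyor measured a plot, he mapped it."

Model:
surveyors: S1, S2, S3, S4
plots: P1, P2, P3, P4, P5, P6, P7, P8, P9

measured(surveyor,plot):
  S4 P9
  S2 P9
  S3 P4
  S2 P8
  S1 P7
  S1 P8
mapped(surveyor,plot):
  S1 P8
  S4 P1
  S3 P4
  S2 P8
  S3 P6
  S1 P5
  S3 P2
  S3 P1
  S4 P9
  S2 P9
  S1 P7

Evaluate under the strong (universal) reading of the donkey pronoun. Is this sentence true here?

True

"it" takes "a plot" as antecedent — a donkey pronoun bound across the clause boundary.
Strong reading: for every (s,p) with measured(s,p), mapped(s,p).
Restrictor pairs: (S1,P7) ✓  (S1,P8) ✓  (S2,P8) ✓  (S2,P9) ✓  (S3,P4) ✓  (S4,P9) ✓
Every restrictor pair satisfies the scope.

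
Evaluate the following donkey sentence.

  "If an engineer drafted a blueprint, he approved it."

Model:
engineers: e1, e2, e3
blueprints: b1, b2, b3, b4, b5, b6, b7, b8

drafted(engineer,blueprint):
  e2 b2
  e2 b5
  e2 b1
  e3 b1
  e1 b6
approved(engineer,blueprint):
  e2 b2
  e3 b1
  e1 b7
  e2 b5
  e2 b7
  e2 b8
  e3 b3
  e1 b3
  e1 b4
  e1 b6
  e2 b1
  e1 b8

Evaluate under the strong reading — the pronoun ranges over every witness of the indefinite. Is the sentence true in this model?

"it" takes "a blueprint" as antecedent — a donkey pronoun bound across the clause boundary.
Strong reading: for every (e,b) with drafted(e,b), approved(e,b).
Restrictor pairs: (e1,b6) ✓  (e2,b1) ✓  (e2,b2) ✓  (e2,b5) ✓  (e3,b1) ✓
Every restrictor pair satisfies the scope.

True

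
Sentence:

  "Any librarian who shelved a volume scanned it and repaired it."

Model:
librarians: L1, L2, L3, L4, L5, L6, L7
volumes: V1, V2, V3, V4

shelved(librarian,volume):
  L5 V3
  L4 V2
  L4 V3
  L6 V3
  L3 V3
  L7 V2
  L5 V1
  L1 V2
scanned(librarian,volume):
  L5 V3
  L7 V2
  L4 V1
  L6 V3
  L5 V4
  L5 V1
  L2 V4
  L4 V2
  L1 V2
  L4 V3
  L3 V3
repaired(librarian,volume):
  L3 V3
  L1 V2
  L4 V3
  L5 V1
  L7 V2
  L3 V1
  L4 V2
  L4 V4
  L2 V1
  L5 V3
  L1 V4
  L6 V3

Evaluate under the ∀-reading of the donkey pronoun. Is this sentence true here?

True

"it" takes "a volume" as antecedent — a donkey pronoun bound across the clause boundary.
Strong reading: for every (l,v) with shelved(l,v), scanned(l,v) ∧ repaired(l,v).
Restrictor pairs: (L1,V2) ✓  (L3,V3) ✓  (L4,V2) ✓  (L4,V3) ✓  (L5,V1) ✓  (L5,V3) ✓  (L6,V3) ✓  (L7,V2) ✓
Every restrictor pair satisfies the scope.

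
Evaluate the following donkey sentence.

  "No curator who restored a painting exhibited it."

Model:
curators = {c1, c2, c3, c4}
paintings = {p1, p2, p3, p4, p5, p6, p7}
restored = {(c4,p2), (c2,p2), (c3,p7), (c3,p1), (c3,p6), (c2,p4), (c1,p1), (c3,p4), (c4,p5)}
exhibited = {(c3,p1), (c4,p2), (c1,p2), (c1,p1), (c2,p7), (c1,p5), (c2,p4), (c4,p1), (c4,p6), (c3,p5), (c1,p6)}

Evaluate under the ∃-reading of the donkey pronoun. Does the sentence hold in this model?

"it" takes "a painting" as antecedent — a donkey pronoun bound across the clause boundary.
Truth condition: for no (c,p) with restored(c,p) does exhibited(c,p) hold.
Restrictor pairs — does the scope hold? (c1,p1):holds  (c2,p2):fails  (c2,p4):holds  (c3,p1):holds  (c3,p4):fails  (c3,p6):fails  (c3,p7):fails  (c4,p2):holds  (c4,p5):fails
Scope holds for 4 pair(s), so the sentence is false.

False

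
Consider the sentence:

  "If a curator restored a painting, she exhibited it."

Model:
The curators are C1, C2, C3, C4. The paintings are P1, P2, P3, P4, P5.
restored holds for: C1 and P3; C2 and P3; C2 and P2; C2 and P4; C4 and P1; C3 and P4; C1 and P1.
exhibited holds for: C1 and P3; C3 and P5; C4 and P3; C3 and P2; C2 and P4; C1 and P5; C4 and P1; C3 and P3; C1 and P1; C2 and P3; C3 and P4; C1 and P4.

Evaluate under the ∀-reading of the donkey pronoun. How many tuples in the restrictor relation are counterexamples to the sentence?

"it" takes "a painting" as antecedent — a donkey pronoun bound across the clause boundary.
Strong reading: for every (c,p) with restored(c,p), exhibited(c,p).
Restrictor pairs: (C1,P1) ✓  (C1,P3) ✓  (C2,P2) ✗  (C2,P3) ✓  (C2,P4) ✓  (C3,P4) ✓  (C4,P1) ✓
Counterexamples (restrictor pairs failing the scope): 1.

1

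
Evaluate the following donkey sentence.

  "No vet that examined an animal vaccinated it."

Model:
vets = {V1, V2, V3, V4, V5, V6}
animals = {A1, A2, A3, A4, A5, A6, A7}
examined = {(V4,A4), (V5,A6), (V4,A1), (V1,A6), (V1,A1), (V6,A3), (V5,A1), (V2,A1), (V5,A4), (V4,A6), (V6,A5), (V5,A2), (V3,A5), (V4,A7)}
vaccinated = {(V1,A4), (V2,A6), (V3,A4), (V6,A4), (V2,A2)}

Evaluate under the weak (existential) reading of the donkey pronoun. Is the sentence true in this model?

True

"it" takes "an animal" as antecedent — a donkey pronoun bound across the clause boundary.
Truth condition: for no (v,a) with examined(v,a) does vaccinated(v,a) hold.
Restrictor pairs — does the scope hold? (V1,A1):fails  (V1,A6):fails  (V2,A1):fails  (V3,A5):fails  (V4,A1):fails  (V4,A4):fails  (V4,A6):fails  (V4,A7):fails  (V5,A1):fails  (V5,A2):fails  (V5,A4):fails  (V5,A6):fails  (V6,A3):fails  (V6,A5):fails
Scope holds for no restrictor pair, so the sentence is true.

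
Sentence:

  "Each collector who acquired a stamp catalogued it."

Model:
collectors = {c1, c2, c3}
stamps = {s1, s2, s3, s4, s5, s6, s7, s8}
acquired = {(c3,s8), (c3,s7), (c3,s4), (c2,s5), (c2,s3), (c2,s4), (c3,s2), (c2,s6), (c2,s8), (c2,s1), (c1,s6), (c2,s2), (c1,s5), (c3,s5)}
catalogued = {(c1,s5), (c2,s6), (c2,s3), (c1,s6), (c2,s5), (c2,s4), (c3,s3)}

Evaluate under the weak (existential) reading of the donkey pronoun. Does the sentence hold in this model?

False

"it" takes "a stamp" as antecedent — a donkey pronoun bound across the clause boundary.
Weak reading: every collector c with some acquired-stamp has at least one acquired-stamp s such that catalogued(c,s).
Per collector: c1:✓  c2:✓  c3:✗
c3 has no witness among its acquired-stamps.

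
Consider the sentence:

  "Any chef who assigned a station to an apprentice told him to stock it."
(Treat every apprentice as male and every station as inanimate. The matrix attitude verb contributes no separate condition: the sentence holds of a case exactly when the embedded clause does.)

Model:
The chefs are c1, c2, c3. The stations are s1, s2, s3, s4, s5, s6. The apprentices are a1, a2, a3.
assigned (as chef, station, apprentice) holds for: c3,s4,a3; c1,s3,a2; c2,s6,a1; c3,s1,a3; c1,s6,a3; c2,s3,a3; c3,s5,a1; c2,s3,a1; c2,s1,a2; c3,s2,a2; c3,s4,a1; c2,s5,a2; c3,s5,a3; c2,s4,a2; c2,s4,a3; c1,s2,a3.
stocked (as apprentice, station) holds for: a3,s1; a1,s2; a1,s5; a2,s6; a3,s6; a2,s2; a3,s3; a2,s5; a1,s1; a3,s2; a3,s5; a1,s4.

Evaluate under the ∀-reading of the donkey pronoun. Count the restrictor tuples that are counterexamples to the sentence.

7

"him" takes "an apprentice" as antecedent and "it" takes "a station"; both are donkey pronouns co-varying with the restrictor.
Strong reading: for every (c,s,a) with assigned(c,s,a), stocked(a,s).
Restrictor triples: (c1,s2,a3)→stocked(a3,s2) ✓  (c1,s3,a2)→stocked(a2,s3) ✗  (c1,s6,a3)→stocked(a3,s6) ✓  (c2,s1,a2)→stocked(a2,s1) ✗  (c2,s3,a1)→stocked(a1,s3) ✗  (c2,s3,a3)→stocked(a3,s3) ✓  (c2,s4,a2)→stocked(a2,s4) ✗  (c2,s4,a3)→stocked(a3,s4) ✗  (c2,s5,a2)→stocked(a2,s5) ✓  (c2,s6,a1)→stocked(a1,s6) ✗  (c3,s1,a3)→stocked(a3,s1) ✓  (c3,s2,a2)→stocked(a2,s2) ✓  (c3,s4,a1)→stocked(a1,s4) ✓  (c3,s4,a3)→stocked(a3,s4) ✗  (c3,s5,a1)→stocked(a1,s5) ✓  (c3,s5,a3)→stocked(a3,s5) ✓
Counterexamples (restrictor triples failing the scope): 7.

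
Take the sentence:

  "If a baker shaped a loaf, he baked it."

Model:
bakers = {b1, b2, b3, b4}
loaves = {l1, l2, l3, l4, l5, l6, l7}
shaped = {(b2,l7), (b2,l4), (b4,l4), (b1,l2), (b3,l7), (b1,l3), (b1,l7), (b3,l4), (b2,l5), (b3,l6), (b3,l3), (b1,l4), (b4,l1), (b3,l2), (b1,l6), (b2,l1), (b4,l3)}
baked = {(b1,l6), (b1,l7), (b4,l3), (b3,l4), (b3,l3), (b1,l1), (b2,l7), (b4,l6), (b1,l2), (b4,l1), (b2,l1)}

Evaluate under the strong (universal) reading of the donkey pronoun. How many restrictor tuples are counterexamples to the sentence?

"it" takes "a loaf" as antecedent — a donkey pronoun bound across the clause boundary.
Strong reading: for every (b,l) with shaped(b,l), baked(b,l).
Restrictor pairs: (b1,l2) ✓  (b1,l3) ✗  (b1,l4) ✗  (b1,l6) ✓  (b1,l7) ✓  (b2,l1) ✓  (b2,l4) ✗  (b2,l5) ✗  (b2,l7) ✓  (b3,l2) ✗  (b3,l3) ✓  (b3,l4) ✓  (b3,l6) ✗  (b3,l7) ✗  (b4,l1) ✓  (b4,l3) ✓  (b4,l4) ✗
Counterexamples (restrictor pairs failing the scope): 8.

8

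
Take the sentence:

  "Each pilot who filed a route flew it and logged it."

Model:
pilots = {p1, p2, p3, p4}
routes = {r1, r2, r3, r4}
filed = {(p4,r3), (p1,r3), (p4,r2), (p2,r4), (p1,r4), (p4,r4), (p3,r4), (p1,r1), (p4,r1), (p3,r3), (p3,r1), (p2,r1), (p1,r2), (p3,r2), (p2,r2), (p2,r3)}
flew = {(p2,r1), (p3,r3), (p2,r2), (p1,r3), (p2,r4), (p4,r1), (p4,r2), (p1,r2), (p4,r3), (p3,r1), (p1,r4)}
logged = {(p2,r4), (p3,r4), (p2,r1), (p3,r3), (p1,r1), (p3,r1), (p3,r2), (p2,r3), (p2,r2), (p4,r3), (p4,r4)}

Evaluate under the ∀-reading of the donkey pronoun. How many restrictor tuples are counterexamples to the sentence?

"it" takes "a route" as antecedent — a donkey pronoun bound across the clause boundary.
Strong reading: for every (p,r) with filed(p,r), flew(p,r) ∧ logged(p,r).
Restrictor pairs: (p1,r1) ✗  (p1,r2) ✗  (p1,r3) ✗  (p1,r4) ✗  (p2,r1) ✓  (p2,r2) ✓  (p2,r3) ✗  (p2,r4) ✓  (p3,r1) ✓  (p3,r2) ✗  (p3,r3) ✓  (p3,r4) ✗  (p4,r1) ✗  (p4,r2) ✗  (p4,r3) ✓  (p4,r4) ✗
Counterexamples (restrictor pairs failing the scope): 10.

10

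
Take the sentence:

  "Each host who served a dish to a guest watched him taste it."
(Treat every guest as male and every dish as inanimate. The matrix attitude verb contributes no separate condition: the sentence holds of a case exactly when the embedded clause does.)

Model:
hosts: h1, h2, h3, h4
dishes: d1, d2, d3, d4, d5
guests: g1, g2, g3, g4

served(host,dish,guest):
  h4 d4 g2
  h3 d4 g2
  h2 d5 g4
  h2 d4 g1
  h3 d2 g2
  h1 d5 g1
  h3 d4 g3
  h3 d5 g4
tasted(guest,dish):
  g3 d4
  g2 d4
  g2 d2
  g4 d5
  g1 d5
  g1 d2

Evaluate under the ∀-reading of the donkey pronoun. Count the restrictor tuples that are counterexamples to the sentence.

"him" takes "a guest" as antecedent and "it" takes "a dish"; both are donkey pronouns co-varying with the restrictor.
Strong reading: for every (h,d,g) with served(h,d,g), tasted(g,d).
Restrictor triples: (h1,d5,g1)→tasted(g1,d5) ✓  (h2,d4,g1)→tasted(g1,d4) ✗  (h2,d5,g4)→tasted(g4,d5) ✓  (h3,d2,g2)→tasted(g2,d2) ✓  (h3,d4,g2)→tasted(g2,d4) ✓  (h3,d4,g3)→tasted(g3,d4) ✓  (h3,d5,g4)→tasted(g4,d5) ✓  (h4,d4,g2)→tasted(g2,d4) ✓
Counterexamples (restrictor triples failing the scope): 1.

1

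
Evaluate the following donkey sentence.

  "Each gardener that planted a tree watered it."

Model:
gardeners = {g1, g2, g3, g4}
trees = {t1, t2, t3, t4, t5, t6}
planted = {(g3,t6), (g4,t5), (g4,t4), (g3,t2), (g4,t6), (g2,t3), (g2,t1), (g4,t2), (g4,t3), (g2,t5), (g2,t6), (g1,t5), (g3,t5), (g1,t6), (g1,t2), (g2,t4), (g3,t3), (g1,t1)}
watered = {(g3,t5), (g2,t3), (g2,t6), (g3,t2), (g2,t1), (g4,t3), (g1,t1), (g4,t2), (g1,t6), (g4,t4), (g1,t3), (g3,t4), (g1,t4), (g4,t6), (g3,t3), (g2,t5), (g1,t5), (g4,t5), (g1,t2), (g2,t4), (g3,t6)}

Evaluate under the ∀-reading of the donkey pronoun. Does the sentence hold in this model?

"it" takes "a tree" as antecedent — a donkey pronoun bound across the clause boundary.
Strong reading: for every (g,t) with planted(g,t), watered(g,t).
Restrictor pairs: (g1,t1) ✓  (g1,t2) ✓  (g1,t5) ✓  (g1,t6) ✓  (g2,t1) ✓  (g2,t3) ✓  (g2,t4) ✓  (g2,t5) ✓  (g2,t6) ✓  (g3,t2) ✓  (g3,t3) ✓  (g3,t5) ✓  (g3,t6) ✓  (g4,t2) ✓  (g4,t3) ✓  (g4,t4) ✓  (g4,t5) ✓  (g4,t6) ✓
Every restrictor pair satisfies the scope.

True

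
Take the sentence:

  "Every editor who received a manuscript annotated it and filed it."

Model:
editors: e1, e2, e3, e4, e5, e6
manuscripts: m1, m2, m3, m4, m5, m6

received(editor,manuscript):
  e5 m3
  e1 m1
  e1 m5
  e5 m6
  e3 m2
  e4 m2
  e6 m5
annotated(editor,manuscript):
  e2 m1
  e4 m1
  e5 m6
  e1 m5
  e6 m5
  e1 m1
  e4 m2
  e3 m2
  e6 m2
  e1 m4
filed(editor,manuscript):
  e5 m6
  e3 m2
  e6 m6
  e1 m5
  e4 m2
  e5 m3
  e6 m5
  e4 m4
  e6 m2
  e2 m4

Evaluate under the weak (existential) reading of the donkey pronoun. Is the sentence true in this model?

"it" takes "a manuscript" as antecedent — a donkey pronoun bound across the clause boundary.
Weak reading: every editor e with some received-manuscript has at least one received-manuscript m such that annotated(e,m) ∧ filed(e,m).
Per editor: e1:✓  e3:✓  e4:✓  e5:✓  e6:✓
Every editor in the restrictor has a witness.

True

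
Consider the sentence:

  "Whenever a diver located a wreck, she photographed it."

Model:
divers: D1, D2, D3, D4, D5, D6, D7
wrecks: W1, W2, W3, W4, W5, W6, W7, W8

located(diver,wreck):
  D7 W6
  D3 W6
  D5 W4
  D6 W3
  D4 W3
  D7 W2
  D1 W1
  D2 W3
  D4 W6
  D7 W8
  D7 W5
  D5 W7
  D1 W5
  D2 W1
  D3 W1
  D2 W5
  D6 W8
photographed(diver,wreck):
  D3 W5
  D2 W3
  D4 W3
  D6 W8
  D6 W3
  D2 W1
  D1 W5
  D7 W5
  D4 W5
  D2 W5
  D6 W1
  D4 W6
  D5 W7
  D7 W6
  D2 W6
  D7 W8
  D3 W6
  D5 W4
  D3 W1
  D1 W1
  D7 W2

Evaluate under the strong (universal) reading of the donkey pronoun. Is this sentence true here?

"it" takes "a wreck" as antecedent — a donkey pronoun bound across the clause boundary.
Strong reading: for every (d,w) with located(d,w), photographed(d,w).
Restrictor pairs: (D1,W1) ✓  (D1,W5) ✓  (D2,W1) ✓  (D2,W3) ✓  (D2,W5) ✓  (D3,W1) ✓  (D3,W6) ✓  (D4,W3) ✓  (D4,W6) ✓  (D5,W4) ✓  (D5,W7) ✓  (D6,W3) ✓  (D6,W8) ✓  (D7,W2) ✓  (D7,W5) ✓  (D7,W6) ✓  (D7,W8) ✓
Every restrictor pair satisfies the scope.

True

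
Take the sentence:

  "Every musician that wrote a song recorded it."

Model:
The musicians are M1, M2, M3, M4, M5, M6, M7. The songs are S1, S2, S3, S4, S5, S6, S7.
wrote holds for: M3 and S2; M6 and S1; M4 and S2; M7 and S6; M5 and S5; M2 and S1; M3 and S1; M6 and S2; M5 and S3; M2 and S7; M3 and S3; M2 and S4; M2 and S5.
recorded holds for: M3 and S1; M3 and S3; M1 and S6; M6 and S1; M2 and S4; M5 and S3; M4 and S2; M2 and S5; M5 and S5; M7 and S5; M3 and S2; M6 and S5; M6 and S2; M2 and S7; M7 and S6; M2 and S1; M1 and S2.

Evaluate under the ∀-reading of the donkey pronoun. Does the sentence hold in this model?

True

"it" takes "a song" as antecedent — a donkey pronoun bound across the clause boundary.
Strong reading: for every (m,s) with wrote(m,s), recorded(m,s).
Restrictor pairs: (M2,S1) ✓  (M2,S4) ✓  (M2,S5) ✓  (M2,S7) ✓  (M3,S1) ✓  (M3,S2) ✓  (M3,S3) ✓  (M4,S2) ✓  (M5,S3) ✓  (M5,S5) ✓  (M6,S1) ✓  (M6,S2) ✓  (M7,S6) ✓
Every restrictor pair satisfies the scope.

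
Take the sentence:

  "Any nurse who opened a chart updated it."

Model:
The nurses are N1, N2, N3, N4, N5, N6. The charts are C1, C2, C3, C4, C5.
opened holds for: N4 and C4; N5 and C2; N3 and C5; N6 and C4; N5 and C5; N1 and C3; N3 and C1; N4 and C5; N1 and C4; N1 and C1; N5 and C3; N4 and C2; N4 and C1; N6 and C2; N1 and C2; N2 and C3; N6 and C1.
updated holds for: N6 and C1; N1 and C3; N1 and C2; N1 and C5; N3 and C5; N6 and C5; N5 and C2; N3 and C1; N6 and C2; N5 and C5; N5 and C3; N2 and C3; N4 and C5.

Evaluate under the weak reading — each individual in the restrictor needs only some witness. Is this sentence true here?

True

"it" takes "a chart" as antecedent — a donkey pronoun bound across the clause boundary.
Weak reading: every nurse n with some opened-chart has at least one opened-chart c such that updated(n,c).
Per nurse: N1:✓  N2:✓  N3:✓  N4:✓  N5:✓  N6:✓
Every nurse in the restrictor has a witness.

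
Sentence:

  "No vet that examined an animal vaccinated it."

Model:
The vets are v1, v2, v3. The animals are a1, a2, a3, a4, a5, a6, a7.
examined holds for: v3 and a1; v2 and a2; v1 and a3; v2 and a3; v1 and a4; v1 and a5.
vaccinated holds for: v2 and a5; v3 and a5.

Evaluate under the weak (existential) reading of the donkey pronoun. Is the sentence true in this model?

"it" takes "an animal" as antecedent — a donkey pronoun bound across the clause boundary.
Truth condition: for no (v,a) with examined(v,a) does vaccinated(v,a) hold.
Restrictor pairs — does the scope hold? (v1,a3):fails  (v1,a4):fails  (v1,a5):fails  (v2,a2):fails  (v2,a3):fails  (v3,a1):fails
Scope holds for no restrictor pair, so the sentence is true.

True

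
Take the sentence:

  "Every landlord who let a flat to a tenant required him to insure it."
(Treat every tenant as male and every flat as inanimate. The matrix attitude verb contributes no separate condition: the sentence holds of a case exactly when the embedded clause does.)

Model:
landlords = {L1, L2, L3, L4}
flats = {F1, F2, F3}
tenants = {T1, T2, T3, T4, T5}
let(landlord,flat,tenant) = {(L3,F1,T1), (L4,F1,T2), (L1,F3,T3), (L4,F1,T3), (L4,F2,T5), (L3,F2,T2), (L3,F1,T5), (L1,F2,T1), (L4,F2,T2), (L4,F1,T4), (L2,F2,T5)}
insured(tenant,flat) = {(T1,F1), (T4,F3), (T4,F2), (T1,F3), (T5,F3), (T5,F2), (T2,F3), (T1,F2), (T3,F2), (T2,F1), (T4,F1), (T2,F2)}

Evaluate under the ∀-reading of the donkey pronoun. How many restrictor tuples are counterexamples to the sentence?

3

"him" takes "a tenant" as antecedent and "it" takes "a flat"; both are donkey pronouns co-varying with the restrictor.
Strong reading: for every (l,f,t) with let(l,f,t), insured(t,f).
Restrictor triples: (L1,F2,T1)→insured(T1,F2) ✓  (L1,F3,T3)→insured(T3,F3) ✗  (L2,F2,T5)→insured(T5,F2) ✓  (L3,F1,T1)→insured(T1,F1) ✓  (L3,F1,T5)→insured(T5,F1) ✗  (L3,F2,T2)→insured(T2,F2) ✓  (L4,F1,T2)→insured(T2,F1) ✓  (L4,F1,T3)→insured(T3,F1) ✗  (L4,F1,T4)→insured(T4,F1) ✓  (L4,F2,T2)→insured(T2,F2) ✓  (L4,F2,T5)→insured(T5,F2) ✓
Counterexamples (restrictor triples failing the scope): 3.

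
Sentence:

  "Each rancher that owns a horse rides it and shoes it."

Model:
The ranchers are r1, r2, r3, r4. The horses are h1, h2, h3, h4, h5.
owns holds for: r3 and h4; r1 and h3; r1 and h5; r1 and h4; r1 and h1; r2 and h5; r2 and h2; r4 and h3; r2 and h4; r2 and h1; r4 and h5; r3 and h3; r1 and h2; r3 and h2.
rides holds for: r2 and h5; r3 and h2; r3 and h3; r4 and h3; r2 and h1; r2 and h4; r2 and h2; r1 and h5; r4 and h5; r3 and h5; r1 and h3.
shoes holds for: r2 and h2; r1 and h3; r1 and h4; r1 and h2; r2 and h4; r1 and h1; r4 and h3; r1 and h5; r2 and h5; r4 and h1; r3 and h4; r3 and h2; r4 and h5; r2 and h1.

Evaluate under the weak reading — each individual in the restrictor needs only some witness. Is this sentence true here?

True

"it" takes "a horse" as antecedent — a donkey pronoun bound across the clause boundary.
Weak reading: every rancher r with some owns-horse has at least one owns-horse h such that rides(r,h) ∧ shoes(r,h).
Per rancher: r1:✓  r2:✓  r3:✓  r4:✓
Every rancher in the restrictor has a witness.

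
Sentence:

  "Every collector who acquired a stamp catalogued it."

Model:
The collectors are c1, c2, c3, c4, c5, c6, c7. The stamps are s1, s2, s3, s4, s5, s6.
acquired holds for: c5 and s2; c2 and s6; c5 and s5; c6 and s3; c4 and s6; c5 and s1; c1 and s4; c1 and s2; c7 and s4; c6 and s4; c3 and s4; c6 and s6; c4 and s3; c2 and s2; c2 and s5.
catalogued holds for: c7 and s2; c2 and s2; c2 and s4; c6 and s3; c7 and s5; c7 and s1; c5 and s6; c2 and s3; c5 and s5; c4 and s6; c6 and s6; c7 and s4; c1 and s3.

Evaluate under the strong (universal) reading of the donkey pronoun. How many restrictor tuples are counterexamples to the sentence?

"it" takes "a stamp" as antecedent — a donkey pronoun bound across the clause boundary.
Strong reading: for every (c,s) with acquired(c,s), catalogued(c,s).
Restrictor pairs: (c1,s2) ✗  (c1,s4) ✗  (c2,s2) ✓  (c2,s5) ✗  (c2,s6) ✗  (c3,s4) ✗  (c4,s3) ✗  (c4,s6) ✓  (c5,s1) ✗  (c5,s2) ✗  (c5,s5) ✓  (c6,s3) ✓  (c6,s4) ✗  (c6,s6) ✓  (c7,s4) ✓
Counterexamples (restrictor pairs failing the scope): 9.

9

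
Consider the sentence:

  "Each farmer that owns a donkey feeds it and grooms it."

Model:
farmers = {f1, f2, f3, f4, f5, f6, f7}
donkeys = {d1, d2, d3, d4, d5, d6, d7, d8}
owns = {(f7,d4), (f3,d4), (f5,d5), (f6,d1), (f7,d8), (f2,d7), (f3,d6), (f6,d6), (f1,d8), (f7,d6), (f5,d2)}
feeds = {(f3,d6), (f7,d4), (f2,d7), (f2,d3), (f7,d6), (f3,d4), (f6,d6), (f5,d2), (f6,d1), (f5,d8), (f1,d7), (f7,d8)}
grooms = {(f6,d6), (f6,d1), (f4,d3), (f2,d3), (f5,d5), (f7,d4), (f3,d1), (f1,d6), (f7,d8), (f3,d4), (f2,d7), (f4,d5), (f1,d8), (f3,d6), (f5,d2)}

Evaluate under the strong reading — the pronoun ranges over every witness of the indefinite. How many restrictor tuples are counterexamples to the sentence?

"it" takes "a donkey" as antecedent — a donkey pronoun bound across the clause boundary.
Strong reading: for every (f,d) with owns(f,d), feeds(f,d) ∧ grooms(f,d).
Restrictor pairs: (f1,d8) ✗  (f2,d7) ✓  (f3,d4) ✓  (f3,d6) ✓  (f5,d2) ✓  (f5,d5) ✗  (f6,d1) ✓  (f6,d6) ✓  (f7,d4) ✓  (f7,d6) ✗  (f7,d8) ✓
Counterexamples (restrictor pairs failing the scope): 3.

3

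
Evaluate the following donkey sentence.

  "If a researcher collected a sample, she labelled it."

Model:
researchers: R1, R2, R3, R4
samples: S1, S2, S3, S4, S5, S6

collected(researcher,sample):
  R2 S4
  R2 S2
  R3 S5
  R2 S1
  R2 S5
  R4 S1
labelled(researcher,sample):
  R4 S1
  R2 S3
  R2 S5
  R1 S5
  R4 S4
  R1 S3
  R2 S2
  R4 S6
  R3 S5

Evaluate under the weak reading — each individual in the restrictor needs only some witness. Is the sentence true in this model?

"it" takes "a sample" as antecedent — a donkey pronoun bound across the clause boundary.
Weak reading: every researcher r with some collected-sample has at least one collected-sample s such that labelled(r,s).
Per researcher: R2:✓  R3:✓  R4:✓
Every researcher in the restrictor has a witness.

True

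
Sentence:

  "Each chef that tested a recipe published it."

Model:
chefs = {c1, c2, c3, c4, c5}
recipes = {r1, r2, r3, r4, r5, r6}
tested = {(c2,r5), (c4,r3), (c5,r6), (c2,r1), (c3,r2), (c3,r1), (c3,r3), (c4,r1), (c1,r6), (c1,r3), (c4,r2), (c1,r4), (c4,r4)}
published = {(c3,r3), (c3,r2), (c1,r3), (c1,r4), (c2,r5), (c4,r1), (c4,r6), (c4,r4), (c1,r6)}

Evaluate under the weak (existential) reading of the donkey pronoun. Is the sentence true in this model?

False

"it" takes "a recipe" as antecedent — a donkey pronoun bound across the clause boundary.
Weak reading: every chef c with some tested-recipe has at least one tested-recipe r such that published(c,r).
Per chef: c1:✓  c2:✓  c3:✓  c4:✓  c5:✗
c5 has no witness among its tested-recipes.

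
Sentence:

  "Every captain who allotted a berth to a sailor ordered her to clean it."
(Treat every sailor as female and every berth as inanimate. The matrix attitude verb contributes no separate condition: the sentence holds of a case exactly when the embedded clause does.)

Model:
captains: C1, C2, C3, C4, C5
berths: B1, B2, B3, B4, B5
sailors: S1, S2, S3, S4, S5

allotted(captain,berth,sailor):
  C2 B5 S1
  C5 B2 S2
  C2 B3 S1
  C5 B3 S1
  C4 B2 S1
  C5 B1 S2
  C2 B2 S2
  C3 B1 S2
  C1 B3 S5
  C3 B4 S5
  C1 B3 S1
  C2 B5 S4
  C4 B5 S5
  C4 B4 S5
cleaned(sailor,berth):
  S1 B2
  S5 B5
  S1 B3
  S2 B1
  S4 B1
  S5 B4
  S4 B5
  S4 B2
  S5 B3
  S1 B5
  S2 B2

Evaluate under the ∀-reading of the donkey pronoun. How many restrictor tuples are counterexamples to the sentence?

0

"her" takes "a sailor" as antecedent and "it" takes "a berth"; both are donkey pronouns co-varying with the restrictor.
Strong reading: for every (c,b,s) with allotted(c,b,s), cleaned(s,b).
Restrictor triples: (C1,B3,S1)→cleaned(S1,B3) ✓  (C1,B3,S5)→cleaned(S5,B3) ✓  (C2,B2,S2)→cleaned(S2,B2) ✓  (C2,B3,S1)→cleaned(S1,B3) ✓  (C2,B5,S1)→cleaned(S1,B5) ✓  (C2,B5,S4)→cleaned(S4,B5) ✓  (C3,B1,S2)→cleaned(S2,B1) ✓  (C3,B4,S5)→cleaned(S5,B4) ✓  (C4,B2,S1)→cleaned(S1,B2) ✓  (C4,B4,S5)→cleaned(S5,B4) ✓  (C4,B5,S5)→cleaned(S5,B5) ✓  (C5,B1,S2)→cleaned(S2,B1) ✓  (C5,B2,S2)→cleaned(S2,B2) ✓  (C5,B3,S1)→cleaned(S1,B3) ✓
Counterexamples (restrictor triples failing the scope): 0.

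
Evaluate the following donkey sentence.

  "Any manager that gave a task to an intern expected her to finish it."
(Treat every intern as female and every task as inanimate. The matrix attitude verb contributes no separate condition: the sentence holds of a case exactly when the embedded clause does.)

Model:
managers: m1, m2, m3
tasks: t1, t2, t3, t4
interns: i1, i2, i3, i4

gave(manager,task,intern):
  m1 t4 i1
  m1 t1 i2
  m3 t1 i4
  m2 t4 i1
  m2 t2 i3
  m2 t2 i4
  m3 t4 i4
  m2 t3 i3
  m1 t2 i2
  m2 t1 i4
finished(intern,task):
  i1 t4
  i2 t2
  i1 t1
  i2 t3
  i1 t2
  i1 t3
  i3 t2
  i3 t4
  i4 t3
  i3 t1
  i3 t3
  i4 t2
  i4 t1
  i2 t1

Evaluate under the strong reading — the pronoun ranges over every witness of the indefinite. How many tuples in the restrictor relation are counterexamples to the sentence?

1

"her" takes "an intern" as antecedent and "it" takes "a task"; both are donkey pronouns co-varying with the restrictor.
Strong reading: for every (m,t,i) with gave(m,t,i), finished(i,t).
Restrictor triples: (m1,t1,i2)→finished(i2,t1) ✓  (m1,t2,i2)→finished(i2,t2) ✓  (m1,t4,i1)→finished(i1,t4) ✓  (m2,t1,i4)→finished(i4,t1) ✓  (m2,t2,i3)→finished(i3,t2) ✓  (m2,t2,i4)→finished(i4,t2) ✓  (m2,t3,i3)→finished(i3,t3) ✓  (m2,t4,i1)→finished(i1,t4) ✓  (m3,t1,i4)→finished(i4,t1) ✓  (m3,t4,i4)→finished(i4,t4) ✗
Counterexamples (restrictor triples failing the scope): 1.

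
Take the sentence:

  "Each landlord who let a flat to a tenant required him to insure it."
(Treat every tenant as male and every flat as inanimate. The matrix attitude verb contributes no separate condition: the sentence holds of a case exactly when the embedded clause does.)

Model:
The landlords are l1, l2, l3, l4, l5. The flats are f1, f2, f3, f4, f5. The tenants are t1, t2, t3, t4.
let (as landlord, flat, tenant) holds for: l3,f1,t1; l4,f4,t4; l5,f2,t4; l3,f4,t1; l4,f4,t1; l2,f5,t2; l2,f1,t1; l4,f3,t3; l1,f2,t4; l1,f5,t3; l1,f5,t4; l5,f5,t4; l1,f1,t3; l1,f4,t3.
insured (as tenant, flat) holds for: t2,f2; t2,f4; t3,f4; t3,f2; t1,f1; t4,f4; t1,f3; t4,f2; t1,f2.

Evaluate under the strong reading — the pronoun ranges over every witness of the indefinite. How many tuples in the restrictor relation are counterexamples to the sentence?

"him" takes "a tenant" as antecedent and "it" takes "a flat"; both are donkey pronouns co-varying with the restrictor.
Strong reading: for every (l,f,t) with let(l,f,t), insured(t,f).
Restrictor triples: (l1,f1,t3)→insured(t3,f1) ✗  (l1,f2,t4)→insured(t4,f2) ✓  (l1,f4,t3)→insured(t3,f4) ✓  (l1,f5,t3)→insured(t3,f5) ✗  (l1,f5,t4)→insured(t4,f5) ✗  (l2,f1,t1)→insured(t1,f1) ✓  (l2,f5,t2)→insured(t2,f5) ✗  (l3,f1,t1)→insured(t1,f1) ✓  (l3,f4,t1)→insured(t1,f4) ✗  (l4,f3,t3)→insured(t3,f3) ✗  (l4,f4,t1)→insured(t1,f4) ✗  (l4,f4,t4)→insured(t4,f4) ✓  (l5,f2,t4)→insured(t4,f2) ✓  (l5,f5,t4)→insured(t4,f5) ✗
Counterexamples (restrictor triples failing the scope): 8.

8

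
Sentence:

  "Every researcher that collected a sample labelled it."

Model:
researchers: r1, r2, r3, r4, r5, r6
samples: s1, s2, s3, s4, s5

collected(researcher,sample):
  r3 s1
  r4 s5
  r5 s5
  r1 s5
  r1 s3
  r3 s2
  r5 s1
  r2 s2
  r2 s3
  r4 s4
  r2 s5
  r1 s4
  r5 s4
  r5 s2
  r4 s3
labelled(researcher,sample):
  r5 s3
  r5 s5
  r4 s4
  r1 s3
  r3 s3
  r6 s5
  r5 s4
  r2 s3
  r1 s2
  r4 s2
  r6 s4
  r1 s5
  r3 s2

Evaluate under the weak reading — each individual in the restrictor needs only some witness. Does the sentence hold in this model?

True

"it" takes "a sample" as antecedent — a donkey pronoun bound across the clause boundary.
Weak reading: every researcher r with some collected-sample has at least one collected-sample s such that labelled(r,s).
Per researcher: r1:✓  r2:✓  r3:✓  r4:✓  r5:✓
Every researcher in the restrictor has a witness.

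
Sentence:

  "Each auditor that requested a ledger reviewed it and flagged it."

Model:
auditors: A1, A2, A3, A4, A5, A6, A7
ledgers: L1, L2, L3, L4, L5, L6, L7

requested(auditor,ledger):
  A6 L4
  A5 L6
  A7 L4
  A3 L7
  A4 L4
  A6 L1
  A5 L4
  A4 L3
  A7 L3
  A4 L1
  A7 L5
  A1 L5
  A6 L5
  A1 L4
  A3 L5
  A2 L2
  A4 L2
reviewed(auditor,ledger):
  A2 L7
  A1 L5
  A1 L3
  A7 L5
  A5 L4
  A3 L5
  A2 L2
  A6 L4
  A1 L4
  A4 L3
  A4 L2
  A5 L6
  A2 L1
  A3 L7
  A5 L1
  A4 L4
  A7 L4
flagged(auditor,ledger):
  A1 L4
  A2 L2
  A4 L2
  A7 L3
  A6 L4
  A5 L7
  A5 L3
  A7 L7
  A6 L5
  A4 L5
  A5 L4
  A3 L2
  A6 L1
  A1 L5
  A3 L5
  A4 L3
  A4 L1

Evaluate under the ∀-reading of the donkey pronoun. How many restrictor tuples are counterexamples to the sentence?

"it" takes "a ledger" as antecedent — a donkey pronoun bound across the clause boundary.
Strong reading: for every (a,l) with requested(a,l), reviewed(a,l) ∧ flagged(a,l).
Restrictor pairs: (A1,L4) ✓  (A1,L5) ✓  (A2,L2) ✓  (A3,L5) ✓  (A3,L7) ✗  (A4,L1) ✗  (A4,L2) ✓  (A4,L3) ✓  (A4,L4) ✗  (A5,L4) ✓  (A5,L6) ✗  (A6,L1) ✗  (A6,L4) ✓  (A6,L5) ✗  (A7,L3) ✗  (A7,L4) ✗  (A7,L5) ✗
Counterexamples (restrictor pairs failing the scope): 9.

9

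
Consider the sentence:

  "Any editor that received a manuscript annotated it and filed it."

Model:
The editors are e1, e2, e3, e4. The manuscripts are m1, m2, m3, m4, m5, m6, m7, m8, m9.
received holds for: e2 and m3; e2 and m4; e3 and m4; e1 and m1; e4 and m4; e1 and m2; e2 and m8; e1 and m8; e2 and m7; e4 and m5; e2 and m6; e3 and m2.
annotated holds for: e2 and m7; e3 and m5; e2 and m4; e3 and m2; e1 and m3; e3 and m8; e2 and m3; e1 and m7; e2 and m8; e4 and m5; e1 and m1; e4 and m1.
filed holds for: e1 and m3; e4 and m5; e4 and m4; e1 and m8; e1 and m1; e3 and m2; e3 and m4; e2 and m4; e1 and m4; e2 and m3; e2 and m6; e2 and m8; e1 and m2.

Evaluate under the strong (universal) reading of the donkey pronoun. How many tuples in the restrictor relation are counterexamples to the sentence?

"it" takes "a manuscript" as antecedent — a donkey pronoun bound across the clause boundary.
Strong reading: for every (e,m) with received(e,m), annotated(e,m) ∧ filed(e,m).
Restrictor pairs: (e1,m1) ✓  (e1,m2) ✗  (e1,m8) ✗  (e2,m3) ✓  (e2,m4) ✓  (e2,m6) ✗  (e2,m7) ✗  (e2,m8) ✓  (e3,m2) ✓  (e3,m4) ✗  (e4,m4) ✗  (e4,m5) ✓
Counterexamples (restrictor pairs failing the scope): 6.

6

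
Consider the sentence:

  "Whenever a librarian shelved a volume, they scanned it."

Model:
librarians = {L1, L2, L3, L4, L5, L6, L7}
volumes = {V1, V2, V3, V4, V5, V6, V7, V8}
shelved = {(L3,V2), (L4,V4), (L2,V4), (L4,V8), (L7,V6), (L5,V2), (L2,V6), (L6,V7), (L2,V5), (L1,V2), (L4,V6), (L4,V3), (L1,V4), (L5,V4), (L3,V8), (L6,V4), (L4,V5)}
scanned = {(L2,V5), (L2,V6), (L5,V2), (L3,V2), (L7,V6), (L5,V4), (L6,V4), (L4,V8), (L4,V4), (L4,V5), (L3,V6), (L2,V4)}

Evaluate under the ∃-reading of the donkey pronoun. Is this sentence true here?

"it" takes "a volume" as antecedent — a donkey pronoun bound across the clause boundary.
Weak reading: every librarian l with some shelved-volume has at least one shelved-volume v such that scanned(l,v).
Per librarian: L1:✗  L2:✓  L3:✓  L4:✓  L5:✓  L6:✓  L7:✓
L1 has no witness among its shelved-volumes.

False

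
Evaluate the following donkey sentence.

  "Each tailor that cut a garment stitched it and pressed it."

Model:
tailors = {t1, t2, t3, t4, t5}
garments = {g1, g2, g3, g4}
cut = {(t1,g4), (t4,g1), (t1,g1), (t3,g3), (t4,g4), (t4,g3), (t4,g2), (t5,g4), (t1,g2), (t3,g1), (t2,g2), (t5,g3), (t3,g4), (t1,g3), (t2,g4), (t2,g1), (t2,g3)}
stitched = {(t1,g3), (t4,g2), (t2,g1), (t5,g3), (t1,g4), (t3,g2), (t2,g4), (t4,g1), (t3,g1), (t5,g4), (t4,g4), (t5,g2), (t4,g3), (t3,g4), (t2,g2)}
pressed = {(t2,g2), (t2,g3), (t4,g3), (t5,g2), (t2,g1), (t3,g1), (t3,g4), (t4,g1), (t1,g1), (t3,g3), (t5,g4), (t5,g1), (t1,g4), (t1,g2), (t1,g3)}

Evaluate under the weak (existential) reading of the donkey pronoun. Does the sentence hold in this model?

True

"it" takes "a garment" as antecedent — a donkey pronoun bound across the clause boundary.
Weak reading: every tailor t with some cut-garment has at least one cut-garment g such that stitched(t,g) ∧ pressed(t,g).
Per tailor: t1:✓  t2:✓  t3:✓  t4:✓  t5:✓
Every tailor in the restrictor has a witness.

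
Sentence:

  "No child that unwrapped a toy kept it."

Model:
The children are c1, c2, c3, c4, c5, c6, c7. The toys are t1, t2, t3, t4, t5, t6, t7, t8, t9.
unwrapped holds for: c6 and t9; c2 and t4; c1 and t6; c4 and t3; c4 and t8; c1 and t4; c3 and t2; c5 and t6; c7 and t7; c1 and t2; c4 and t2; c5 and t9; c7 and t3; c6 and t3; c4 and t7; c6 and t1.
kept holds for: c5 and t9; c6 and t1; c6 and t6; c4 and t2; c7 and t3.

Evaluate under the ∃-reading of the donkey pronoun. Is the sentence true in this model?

False

"it" takes "a toy" as antecedent — a donkey pronoun bound across the clause boundary.
Truth condition: for no (c,t) with unwrapped(c,t) does kept(c,t) hold.
Restrictor pairs — does the scope hold? (c1,t2):fails  (c1,t4):fails  (c1,t6):fails  (c2,t4):fails  (c3,t2):fails  (c4,t2):holds  (c4,t3):fails  (c4,t7):fails  (c4,t8):fails  (c5,t6):fails  (c5,t9):holds  (c6,t1):holds  (c6,t3):fails  (c6,t9):fails  (c7,t3):holds  (c7,t7):fails
Scope holds for 4 pair(s), so the sentence is false.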